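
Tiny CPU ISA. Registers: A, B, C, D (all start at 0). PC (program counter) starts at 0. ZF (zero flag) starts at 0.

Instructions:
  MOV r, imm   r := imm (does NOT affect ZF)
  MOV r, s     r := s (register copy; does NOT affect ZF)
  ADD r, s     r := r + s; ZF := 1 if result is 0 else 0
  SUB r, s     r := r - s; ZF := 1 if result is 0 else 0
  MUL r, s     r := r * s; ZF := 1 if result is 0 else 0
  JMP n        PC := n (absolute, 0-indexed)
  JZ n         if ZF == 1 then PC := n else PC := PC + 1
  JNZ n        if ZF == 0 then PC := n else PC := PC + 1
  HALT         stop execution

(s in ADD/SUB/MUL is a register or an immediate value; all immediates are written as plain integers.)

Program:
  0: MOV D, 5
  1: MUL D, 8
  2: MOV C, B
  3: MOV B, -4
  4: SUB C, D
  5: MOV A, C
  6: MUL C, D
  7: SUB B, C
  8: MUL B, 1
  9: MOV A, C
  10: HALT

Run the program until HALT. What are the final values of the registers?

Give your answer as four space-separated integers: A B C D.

Answer: -1600 1596 -1600 40

Derivation:
Step 1: PC=0 exec 'MOV D, 5'. After: A=0 B=0 C=0 D=5 ZF=0 PC=1
Step 2: PC=1 exec 'MUL D, 8'. After: A=0 B=0 C=0 D=40 ZF=0 PC=2
Step 3: PC=2 exec 'MOV C, B'. After: A=0 B=0 C=0 D=40 ZF=0 PC=3
Step 4: PC=3 exec 'MOV B, -4'. After: A=0 B=-4 C=0 D=40 ZF=0 PC=4
Step 5: PC=4 exec 'SUB C, D'. After: A=0 B=-4 C=-40 D=40 ZF=0 PC=5
Step 6: PC=5 exec 'MOV A, C'. After: A=-40 B=-4 C=-40 D=40 ZF=0 PC=6
Step 7: PC=6 exec 'MUL C, D'. After: A=-40 B=-4 C=-1600 D=40 ZF=0 PC=7
Step 8: PC=7 exec 'SUB B, C'. After: A=-40 B=1596 C=-1600 D=40 ZF=0 PC=8
Step 9: PC=8 exec 'MUL B, 1'. After: A=-40 B=1596 C=-1600 D=40 ZF=0 PC=9
Step 10: PC=9 exec 'MOV A, C'. After: A=-1600 B=1596 C=-1600 D=40 ZF=0 PC=10
Step 11: PC=10 exec 'HALT'. After: A=-1600 B=1596 C=-1600 D=40 ZF=0 PC=10 HALTED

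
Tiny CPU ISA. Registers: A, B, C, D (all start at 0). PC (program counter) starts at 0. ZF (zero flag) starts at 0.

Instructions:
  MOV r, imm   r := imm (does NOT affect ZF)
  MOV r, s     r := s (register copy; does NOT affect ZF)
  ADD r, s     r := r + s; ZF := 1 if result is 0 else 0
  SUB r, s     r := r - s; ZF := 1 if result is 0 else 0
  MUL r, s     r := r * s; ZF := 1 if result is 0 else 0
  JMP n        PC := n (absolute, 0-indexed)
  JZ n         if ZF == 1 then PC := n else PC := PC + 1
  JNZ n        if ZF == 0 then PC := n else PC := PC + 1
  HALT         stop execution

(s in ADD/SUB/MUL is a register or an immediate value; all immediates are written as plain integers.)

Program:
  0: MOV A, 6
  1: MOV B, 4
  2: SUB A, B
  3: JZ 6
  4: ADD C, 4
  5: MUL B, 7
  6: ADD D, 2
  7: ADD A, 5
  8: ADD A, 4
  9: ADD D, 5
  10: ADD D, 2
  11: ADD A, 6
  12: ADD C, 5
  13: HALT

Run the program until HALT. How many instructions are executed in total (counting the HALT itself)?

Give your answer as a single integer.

Step 1: PC=0 exec 'MOV A, 6'. After: A=6 B=0 C=0 D=0 ZF=0 PC=1
Step 2: PC=1 exec 'MOV B, 4'. After: A=6 B=4 C=0 D=0 ZF=0 PC=2
Step 3: PC=2 exec 'SUB A, B'. After: A=2 B=4 C=0 D=0 ZF=0 PC=3
Step 4: PC=3 exec 'JZ 6'. After: A=2 B=4 C=0 D=0 ZF=0 PC=4
Step 5: PC=4 exec 'ADD C, 4'. After: A=2 B=4 C=4 D=0 ZF=0 PC=5
Step 6: PC=5 exec 'MUL B, 7'. After: A=2 B=28 C=4 D=0 ZF=0 PC=6
Step 7: PC=6 exec 'ADD D, 2'. After: A=2 B=28 C=4 D=2 ZF=0 PC=7
Step 8: PC=7 exec 'ADD A, 5'. After: A=7 B=28 C=4 D=2 ZF=0 PC=8
Step 9: PC=8 exec 'ADD A, 4'. After: A=11 B=28 C=4 D=2 ZF=0 PC=9
Step 10: PC=9 exec 'ADD D, 5'. After: A=11 B=28 C=4 D=7 ZF=0 PC=10
Step 11: PC=10 exec 'ADD D, 2'. After: A=11 B=28 C=4 D=9 ZF=0 PC=11
Step 12: PC=11 exec 'ADD A, 6'. After: A=17 B=28 C=4 D=9 ZF=0 PC=12
Step 13: PC=12 exec 'ADD C, 5'. After: A=17 B=28 C=9 D=9 ZF=0 PC=13
Step 14: PC=13 exec 'HALT'. After: A=17 B=28 C=9 D=9 ZF=0 PC=13 HALTED
Total instructions executed: 14

Answer: 14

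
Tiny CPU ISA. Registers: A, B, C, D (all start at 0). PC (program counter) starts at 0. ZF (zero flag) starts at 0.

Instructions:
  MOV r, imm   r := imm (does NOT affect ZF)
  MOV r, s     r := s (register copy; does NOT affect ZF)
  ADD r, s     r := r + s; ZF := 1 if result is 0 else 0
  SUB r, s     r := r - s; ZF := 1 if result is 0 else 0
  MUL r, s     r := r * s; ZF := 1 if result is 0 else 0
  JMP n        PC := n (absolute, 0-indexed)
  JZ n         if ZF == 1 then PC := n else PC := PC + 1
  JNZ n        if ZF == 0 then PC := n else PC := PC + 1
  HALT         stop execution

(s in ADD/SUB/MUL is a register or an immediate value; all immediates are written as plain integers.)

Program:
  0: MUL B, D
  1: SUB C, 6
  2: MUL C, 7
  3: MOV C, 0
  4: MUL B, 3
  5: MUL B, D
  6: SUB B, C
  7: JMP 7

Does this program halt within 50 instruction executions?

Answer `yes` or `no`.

Step 1: PC=0 exec 'MUL B, D'. After: A=0 B=0 C=0 D=0 ZF=1 PC=1
Step 2: PC=1 exec 'SUB C, 6'. After: A=0 B=0 C=-6 D=0 ZF=0 PC=2
Step 3: PC=2 exec 'MUL C, 7'. After: A=0 B=0 C=-42 D=0 ZF=0 PC=3
Step 4: PC=3 exec 'MOV C, 0'. After: A=0 B=0 C=0 D=0 ZF=0 PC=4
Step 5: PC=4 exec 'MUL B, 3'. After: A=0 B=0 C=0 D=0 ZF=1 PC=5
Step 6: PC=5 exec 'MUL B, D'. After: A=0 B=0 C=0 D=0 ZF=1 PC=6
Step 7: PC=6 exec 'SUB B, C'. After: A=0 B=0 C=0 D=0 ZF=1 PC=7
Step 8: PC=7 exec 'JMP 7'. After: A=0 B=0 C=0 D=0 ZF=1 PC=7
State after step 8 equals state after step 7: the program is in a cycle of length 1 and will never halt.

Answer: no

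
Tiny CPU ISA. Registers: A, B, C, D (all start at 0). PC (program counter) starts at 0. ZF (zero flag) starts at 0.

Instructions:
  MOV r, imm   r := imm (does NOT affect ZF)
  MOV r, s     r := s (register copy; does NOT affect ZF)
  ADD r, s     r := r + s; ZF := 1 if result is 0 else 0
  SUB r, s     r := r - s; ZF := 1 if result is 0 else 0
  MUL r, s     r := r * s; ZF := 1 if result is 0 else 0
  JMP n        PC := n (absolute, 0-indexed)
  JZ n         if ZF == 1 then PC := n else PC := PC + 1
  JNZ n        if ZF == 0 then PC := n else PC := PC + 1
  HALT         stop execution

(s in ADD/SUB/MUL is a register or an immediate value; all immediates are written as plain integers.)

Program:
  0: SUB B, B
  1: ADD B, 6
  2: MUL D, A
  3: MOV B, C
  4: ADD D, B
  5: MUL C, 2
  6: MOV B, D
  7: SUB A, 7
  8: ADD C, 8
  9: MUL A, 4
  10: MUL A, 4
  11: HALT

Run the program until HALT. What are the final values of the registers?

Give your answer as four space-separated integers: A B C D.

Answer: -112 0 8 0

Derivation:
Step 1: PC=0 exec 'SUB B, B'. After: A=0 B=0 C=0 D=0 ZF=1 PC=1
Step 2: PC=1 exec 'ADD B, 6'. After: A=0 B=6 C=0 D=0 ZF=0 PC=2
Step 3: PC=2 exec 'MUL D, A'. After: A=0 B=6 C=0 D=0 ZF=1 PC=3
Step 4: PC=3 exec 'MOV B, C'. After: A=0 B=0 C=0 D=0 ZF=1 PC=4
Step 5: PC=4 exec 'ADD D, B'. After: A=0 B=0 C=0 D=0 ZF=1 PC=5
Step 6: PC=5 exec 'MUL C, 2'. After: A=0 B=0 C=0 D=0 ZF=1 PC=6
Step 7: PC=6 exec 'MOV B, D'. After: A=0 B=0 C=0 D=0 ZF=1 PC=7
Step 8: PC=7 exec 'SUB A, 7'. After: A=-7 B=0 C=0 D=0 ZF=0 PC=8
Step 9: PC=8 exec 'ADD C, 8'. After: A=-7 B=0 C=8 D=0 ZF=0 PC=9
Step 10: PC=9 exec 'MUL A, 4'. After: A=-28 B=0 C=8 D=0 ZF=0 PC=10
Step 11: PC=10 exec 'MUL A, 4'. After: A=-112 B=0 C=8 D=0 ZF=0 PC=11
Step 12: PC=11 exec 'HALT'. After: A=-112 B=0 C=8 D=0 ZF=0 PC=11 HALTED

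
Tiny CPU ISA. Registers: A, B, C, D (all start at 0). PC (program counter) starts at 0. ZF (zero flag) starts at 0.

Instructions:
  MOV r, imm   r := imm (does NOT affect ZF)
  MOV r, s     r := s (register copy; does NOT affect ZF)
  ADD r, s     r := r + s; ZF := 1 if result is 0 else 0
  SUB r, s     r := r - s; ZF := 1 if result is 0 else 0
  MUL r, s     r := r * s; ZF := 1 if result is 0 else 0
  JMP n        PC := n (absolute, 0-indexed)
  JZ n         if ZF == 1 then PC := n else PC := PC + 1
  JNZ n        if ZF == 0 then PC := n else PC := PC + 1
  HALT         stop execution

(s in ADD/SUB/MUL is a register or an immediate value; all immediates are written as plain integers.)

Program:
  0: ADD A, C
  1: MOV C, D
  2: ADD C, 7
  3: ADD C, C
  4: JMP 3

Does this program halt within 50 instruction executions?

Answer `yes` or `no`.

Answer: no

Derivation:
Step 1: PC=0 exec 'ADD A, C'. After: A=0 B=0 C=0 D=0 ZF=1 PC=1
Step 2: PC=1 exec 'MOV C, D'. After: A=0 B=0 C=0 D=0 ZF=1 PC=2
Step 3: PC=2 exec 'ADD C, 7'. After: A=0 B=0 C=7 D=0 ZF=0 PC=3
Step 4: PC=3 exec 'ADD C, C'. After: A=0 B=0 C=14 D=0 ZF=0 PC=4
Step 5: PC=4 exec 'JMP 3'. After: A=0 B=0 C=14 D=0 ZF=0 PC=3
Step 6: PC=3 exec 'ADD C, C'. After: A=0 B=0 C=28 D=0 ZF=0 PC=4
Step 7: PC=4 exec 'JMP 3'. After: A=0 B=0 C=28 D=0 ZF=0 PC=3
Step 8: PC=3 exec 'ADD C, C'. After: A=0 B=0 C=56 D=0 ZF=0 PC=4
Step 9: PC=4 exec 'JMP 3'. After: A=0 B=0 C=56 D=0 ZF=0 PC=3
Step 10: PC=3 exec 'ADD C, C'. After: A=0 B=0 C=112 D=0 ZF=0 PC=4
Step 11: PC=4 exec 'JMP 3'. After: A=0 B=0 C=112 D=0 ZF=0 PC=3
Step 12: PC=3 exec 'ADD C, C'. After: A=0 B=0 C=224 D=0 ZF=0 PC=4
Step 13: PC=4 exec 'JMP 3'. After: A=0 B=0 C=224 D=0 ZF=0 PC=3
Step 14: PC=3 exec 'ADD C, C'. After: A=0 B=0 C=448 D=0 ZF=0 PC=4
Step 15: PC=4 exec 'JMP 3'. After: A=0 B=0 C=448 D=0 ZF=0 PC=3
After 50 steps: not halted. PC revisits the same instructions with no path to HALT; will never halt.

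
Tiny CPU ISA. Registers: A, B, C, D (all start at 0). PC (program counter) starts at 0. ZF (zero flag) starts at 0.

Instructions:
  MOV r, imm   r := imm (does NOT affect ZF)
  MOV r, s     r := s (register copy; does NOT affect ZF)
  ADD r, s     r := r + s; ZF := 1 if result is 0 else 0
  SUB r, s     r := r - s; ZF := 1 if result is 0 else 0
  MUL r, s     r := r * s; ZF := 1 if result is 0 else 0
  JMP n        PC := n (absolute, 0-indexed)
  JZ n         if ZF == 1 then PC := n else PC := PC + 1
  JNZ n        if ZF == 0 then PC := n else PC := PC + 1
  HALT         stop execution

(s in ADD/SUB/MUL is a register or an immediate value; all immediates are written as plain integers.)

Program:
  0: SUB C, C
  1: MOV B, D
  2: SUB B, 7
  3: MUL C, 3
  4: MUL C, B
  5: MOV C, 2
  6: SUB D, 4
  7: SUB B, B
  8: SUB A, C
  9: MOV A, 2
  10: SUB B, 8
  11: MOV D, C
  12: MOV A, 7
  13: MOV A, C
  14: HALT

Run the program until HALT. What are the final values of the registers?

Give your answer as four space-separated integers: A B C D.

Step 1: PC=0 exec 'SUB C, C'. After: A=0 B=0 C=0 D=0 ZF=1 PC=1
Step 2: PC=1 exec 'MOV B, D'. After: A=0 B=0 C=0 D=0 ZF=1 PC=2
Step 3: PC=2 exec 'SUB B, 7'. After: A=0 B=-7 C=0 D=0 ZF=0 PC=3
Step 4: PC=3 exec 'MUL C, 3'. After: A=0 B=-7 C=0 D=0 ZF=1 PC=4
Step 5: PC=4 exec 'MUL C, B'. After: A=0 B=-7 C=0 D=0 ZF=1 PC=5
Step 6: PC=5 exec 'MOV C, 2'. After: A=0 B=-7 C=2 D=0 ZF=1 PC=6
Step 7: PC=6 exec 'SUB D, 4'. After: A=0 B=-7 C=2 D=-4 ZF=0 PC=7
Step 8: PC=7 exec 'SUB B, B'. After: A=0 B=0 C=2 D=-4 ZF=1 PC=8
Step 9: PC=8 exec 'SUB A, C'. After: A=-2 B=0 C=2 D=-4 ZF=0 PC=9
Step 10: PC=9 exec 'MOV A, 2'. After: A=2 B=0 C=2 D=-4 ZF=0 PC=10
Step 11: PC=10 exec 'SUB B, 8'. After: A=2 B=-8 C=2 D=-4 ZF=0 PC=11
Step 12: PC=11 exec 'MOV D, C'. After: A=2 B=-8 C=2 D=2 ZF=0 PC=12
Step 13: PC=12 exec 'MOV A, 7'. After: A=7 B=-8 C=2 D=2 ZF=0 PC=13
Step 14: PC=13 exec 'MOV A, C'. After: A=2 B=-8 C=2 D=2 ZF=0 PC=14
Step 15: PC=14 exec 'HALT'. After: A=2 B=-8 C=2 D=2 ZF=0 PC=14 HALTED

Answer: 2 -8 2 2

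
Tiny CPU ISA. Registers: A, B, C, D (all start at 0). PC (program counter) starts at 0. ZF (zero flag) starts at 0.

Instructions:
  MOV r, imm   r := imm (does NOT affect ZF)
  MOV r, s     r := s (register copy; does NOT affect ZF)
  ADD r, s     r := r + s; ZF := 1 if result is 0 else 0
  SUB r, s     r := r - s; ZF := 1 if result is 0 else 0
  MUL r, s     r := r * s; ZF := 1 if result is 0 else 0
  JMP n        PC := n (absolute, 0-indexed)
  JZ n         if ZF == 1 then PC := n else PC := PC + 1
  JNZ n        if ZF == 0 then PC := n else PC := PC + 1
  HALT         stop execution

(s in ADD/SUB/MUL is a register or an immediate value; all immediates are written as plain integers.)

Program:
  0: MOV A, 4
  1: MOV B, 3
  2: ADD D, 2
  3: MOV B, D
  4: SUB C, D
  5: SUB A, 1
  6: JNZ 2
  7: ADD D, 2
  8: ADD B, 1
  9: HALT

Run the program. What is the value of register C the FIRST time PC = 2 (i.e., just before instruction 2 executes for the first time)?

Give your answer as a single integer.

Step 1: PC=0 exec 'MOV A, 4'. After: A=4 B=0 C=0 D=0 ZF=0 PC=1
Step 2: PC=1 exec 'MOV B, 3'. After: A=4 B=3 C=0 D=0 ZF=0 PC=2
First time PC=2: C=0

0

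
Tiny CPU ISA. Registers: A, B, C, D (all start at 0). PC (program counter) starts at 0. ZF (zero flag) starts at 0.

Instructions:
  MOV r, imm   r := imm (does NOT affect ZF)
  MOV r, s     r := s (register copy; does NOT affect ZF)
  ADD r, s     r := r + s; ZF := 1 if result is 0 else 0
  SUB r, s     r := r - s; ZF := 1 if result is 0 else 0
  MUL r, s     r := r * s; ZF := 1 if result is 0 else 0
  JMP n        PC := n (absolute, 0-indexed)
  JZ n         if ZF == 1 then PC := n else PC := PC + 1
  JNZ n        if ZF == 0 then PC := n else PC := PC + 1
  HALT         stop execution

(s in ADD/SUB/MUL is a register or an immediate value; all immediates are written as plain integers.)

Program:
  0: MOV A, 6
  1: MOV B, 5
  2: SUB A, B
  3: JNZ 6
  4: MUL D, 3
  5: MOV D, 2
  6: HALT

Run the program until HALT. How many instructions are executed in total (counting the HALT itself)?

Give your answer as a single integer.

Step 1: PC=0 exec 'MOV A, 6'. After: A=6 B=0 C=0 D=0 ZF=0 PC=1
Step 2: PC=1 exec 'MOV B, 5'. After: A=6 B=5 C=0 D=0 ZF=0 PC=2
Step 3: PC=2 exec 'SUB A, B'. After: A=1 B=5 C=0 D=0 ZF=0 PC=3
Step 4: PC=3 exec 'JNZ 6'. After: A=1 B=5 C=0 D=0 ZF=0 PC=6
Step 5: PC=6 exec 'HALT'. After: A=1 B=5 C=0 D=0 ZF=0 PC=6 HALTED
Total instructions executed: 5

Answer: 5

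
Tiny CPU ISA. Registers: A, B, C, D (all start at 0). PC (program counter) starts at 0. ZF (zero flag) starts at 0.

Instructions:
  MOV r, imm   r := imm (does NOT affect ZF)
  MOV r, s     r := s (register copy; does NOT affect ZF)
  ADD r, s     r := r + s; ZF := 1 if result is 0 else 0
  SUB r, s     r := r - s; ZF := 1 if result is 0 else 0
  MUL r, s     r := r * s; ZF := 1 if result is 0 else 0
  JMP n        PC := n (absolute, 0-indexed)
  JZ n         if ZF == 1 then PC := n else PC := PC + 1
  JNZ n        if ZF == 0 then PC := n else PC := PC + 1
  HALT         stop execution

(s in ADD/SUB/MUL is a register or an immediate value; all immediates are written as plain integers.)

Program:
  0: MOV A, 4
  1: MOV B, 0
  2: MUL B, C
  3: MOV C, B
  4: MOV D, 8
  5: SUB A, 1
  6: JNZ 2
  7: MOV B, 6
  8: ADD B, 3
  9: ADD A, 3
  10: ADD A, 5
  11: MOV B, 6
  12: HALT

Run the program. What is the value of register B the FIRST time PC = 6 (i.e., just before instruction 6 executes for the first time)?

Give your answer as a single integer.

Step 1: PC=0 exec 'MOV A, 4'. After: A=4 B=0 C=0 D=0 ZF=0 PC=1
Step 2: PC=1 exec 'MOV B, 0'. After: A=4 B=0 C=0 D=0 ZF=0 PC=2
Step 3: PC=2 exec 'MUL B, C'. After: A=4 B=0 C=0 D=0 ZF=1 PC=3
Step 4: PC=3 exec 'MOV C, B'. After: A=4 B=0 C=0 D=0 ZF=1 PC=4
Step 5: PC=4 exec 'MOV D, 8'. After: A=4 B=0 C=0 D=8 ZF=1 PC=5
Step 6: PC=5 exec 'SUB A, 1'. After: A=3 B=0 C=0 D=8 ZF=0 PC=6
First time PC=6: B=0

0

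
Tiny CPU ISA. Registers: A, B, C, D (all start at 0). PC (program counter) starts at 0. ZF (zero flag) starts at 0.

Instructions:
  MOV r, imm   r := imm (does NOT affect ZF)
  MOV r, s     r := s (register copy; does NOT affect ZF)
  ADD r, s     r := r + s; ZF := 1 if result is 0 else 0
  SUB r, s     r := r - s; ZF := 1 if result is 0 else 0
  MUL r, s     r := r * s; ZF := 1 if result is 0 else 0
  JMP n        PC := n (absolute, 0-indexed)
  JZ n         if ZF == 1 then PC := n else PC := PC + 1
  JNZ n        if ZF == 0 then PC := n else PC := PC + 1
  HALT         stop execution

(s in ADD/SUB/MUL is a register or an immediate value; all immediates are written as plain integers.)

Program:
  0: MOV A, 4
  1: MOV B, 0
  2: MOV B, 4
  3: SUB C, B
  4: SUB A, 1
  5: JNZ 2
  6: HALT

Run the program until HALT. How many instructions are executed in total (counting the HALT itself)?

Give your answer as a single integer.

Answer: 19

Derivation:
Step 1: PC=0 exec 'MOV A, 4'. After: A=4 B=0 C=0 D=0 ZF=0 PC=1
Step 2: PC=1 exec 'MOV B, 0'. After: A=4 B=0 C=0 D=0 ZF=0 PC=2
Step 3: PC=2 exec 'MOV B, 4'. After: A=4 B=4 C=0 D=0 ZF=0 PC=3
Step 4: PC=3 exec 'SUB C, B'. After: A=4 B=4 C=-4 D=0 ZF=0 PC=4
Step 5: PC=4 exec 'SUB A, 1'. After: A=3 B=4 C=-4 D=0 ZF=0 PC=5
Step 6: PC=5 exec 'JNZ 2'. After: A=3 B=4 C=-4 D=0 ZF=0 PC=2
Step 7: PC=2 exec 'MOV B, 4'. After: A=3 B=4 C=-4 D=0 ZF=0 PC=3
Step 8: PC=3 exec 'SUB C, B'. After: A=3 B=4 C=-8 D=0 ZF=0 PC=4
Step 9: PC=4 exec 'SUB A, 1'. After: A=2 B=4 C=-8 D=0 ZF=0 PC=5
Step 10: PC=5 exec 'JNZ 2'. After: A=2 B=4 C=-8 D=0 ZF=0 PC=2
Step 11: PC=2 exec 'MOV B, 4'. After: A=2 B=4 C=-8 D=0 ZF=0 PC=3
Step 12: PC=3 exec 'SUB C, B'. After: A=2 B=4 C=-12 D=0 ZF=0 PC=4
Step 13: PC=4 exec 'SUB A, 1'. After: A=1 B=4 C=-12 D=0 ZF=0 PC=5
Step 14: PC=5 exec 'JNZ 2'. After: A=1 B=4 C=-12 D=0 ZF=0 PC=2
Step 15: PC=2 exec 'MOV B, 4'. After: A=1 B=4 C=-12 D=0 ZF=0 PC=3
Step 16: PC=3 exec 'SUB C, B'. After: A=1 B=4 C=-16 D=0 ZF=0 PC=4
Step 17: PC=4 exec 'SUB A, 1'. After: A=0 B=4 C=-16 D=0 ZF=1 PC=5
Step 18: PC=5 exec 'JNZ 2'. After: A=0 B=4 C=-16 D=0 ZF=1 PC=6
Step 19: PC=6 exec 'HALT'. After: A=0 B=4 C=-16 D=0 ZF=1 PC=6 HALTED
Total instructions executed: 19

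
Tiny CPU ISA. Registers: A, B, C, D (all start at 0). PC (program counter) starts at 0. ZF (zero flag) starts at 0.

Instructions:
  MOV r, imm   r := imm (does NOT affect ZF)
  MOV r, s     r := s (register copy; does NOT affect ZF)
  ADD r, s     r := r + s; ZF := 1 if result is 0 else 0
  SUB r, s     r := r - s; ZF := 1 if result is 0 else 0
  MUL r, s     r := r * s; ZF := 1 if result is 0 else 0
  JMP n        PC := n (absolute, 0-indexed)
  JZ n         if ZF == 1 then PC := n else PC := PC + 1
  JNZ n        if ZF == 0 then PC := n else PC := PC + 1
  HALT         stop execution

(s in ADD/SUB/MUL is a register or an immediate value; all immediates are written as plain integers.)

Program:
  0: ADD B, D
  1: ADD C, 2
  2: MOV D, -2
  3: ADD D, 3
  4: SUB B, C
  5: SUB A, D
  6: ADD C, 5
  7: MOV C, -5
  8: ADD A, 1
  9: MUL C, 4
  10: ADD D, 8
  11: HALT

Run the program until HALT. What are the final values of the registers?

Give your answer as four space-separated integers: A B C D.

Step 1: PC=0 exec 'ADD B, D'. After: A=0 B=0 C=0 D=0 ZF=1 PC=1
Step 2: PC=1 exec 'ADD C, 2'. After: A=0 B=0 C=2 D=0 ZF=0 PC=2
Step 3: PC=2 exec 'MOV D, -2'. After: A=0 B=0 C=2 D=-2 ZF=0 PC=3
Step 4: PC=3 exec 'ADD D, 3'. After: A=0 B=0 C=2 D=1 ZF=0 PC=4
Step 5: PC=4 exec 'SUB B, C'. After: A=0 B=-2 C=2 D=1 ZF=0 PC=5
Step 6: PC=5 exec 'SUB A, D'. After: A=-1 B=-2 C=2 D=1 ZF=0 PC=6
Step 7: PC=6 exec 'ADD C, 5'. After: A=-1 B=-2 C=7 D=1 ZF=0 PC=7
Step 8: PC=7 exec 'MOV C, -5'. After: A=-1 B=-2 C=-5 D=1 ZF=0 PC=8
Step 9: PC=8 exec 'ADD A, 1'. After: A=0 B=-2 C=-5 D=1 ZF=1 PC=9
Step 10: PC=9 exec 'MUL C, 4'. After: A=0 B=-2 C=-20 D=1 ZF=0 PC=10
Step 11: PC=10 exec 'ADD D, 8'. After: A=0 B=-2 C=-20 D=9 ZF=0 PC=11
Step 12: PC=11 exec 'HALT'. After: A=0 B=-2 C=-20 D=9 ZF=0 PC=11 HALTED

Answer: 0 -2 -20 9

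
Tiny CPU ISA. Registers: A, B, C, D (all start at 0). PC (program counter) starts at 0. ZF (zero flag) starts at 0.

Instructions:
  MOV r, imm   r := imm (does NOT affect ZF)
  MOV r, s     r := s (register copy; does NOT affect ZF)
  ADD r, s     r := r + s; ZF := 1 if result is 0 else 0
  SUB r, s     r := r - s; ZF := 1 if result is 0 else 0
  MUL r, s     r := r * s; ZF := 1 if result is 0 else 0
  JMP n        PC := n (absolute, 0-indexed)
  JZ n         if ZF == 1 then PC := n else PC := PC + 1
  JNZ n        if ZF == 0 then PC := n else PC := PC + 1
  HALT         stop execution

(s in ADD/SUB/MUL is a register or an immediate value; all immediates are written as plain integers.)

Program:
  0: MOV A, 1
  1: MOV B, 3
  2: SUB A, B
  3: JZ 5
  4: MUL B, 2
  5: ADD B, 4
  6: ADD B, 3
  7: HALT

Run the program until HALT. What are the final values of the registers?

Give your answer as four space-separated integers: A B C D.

Answer: -2 13 0 0

Derivation:
Step 1: PC=0 exec 'MOV A, 1'. After: A=1 B=0 C=0 D=0 ZF=0 PC=1
Step 2: PC=1 exec 'MOV B, 3'. After: A=1 B=3 C=0 D=0 ZF=0 PC=2
Step 3: PC=2 exec 'SUB A, B'. After: A=-2 B=3 C=0 D=0 ZF=0 PC=3
Step 4: PC=3 exec 'JZ 5'. After: A=-2 B=3 C=0 D=0 ZF=0 PC=4
Step 5: PC=4 exec 'MUL B, 2'. After: A=-2 B=6 C=0 D=0 ZF=0 PC=5
Step 6: PC=5 exec 'ADD B, 4'. After: A=-2 B=10 C=0 D=0 ZF=0 PC=6
Step 7: PC=6 exec 'ADD B, 3'. After: A=-2 B=13 C=0 D=0 ZF=0 PC=7
Step 8: PC=7 exec 'HALT'. After: A=-2 B=13 C=0 D=0 ZF=0 PC=7 HALTED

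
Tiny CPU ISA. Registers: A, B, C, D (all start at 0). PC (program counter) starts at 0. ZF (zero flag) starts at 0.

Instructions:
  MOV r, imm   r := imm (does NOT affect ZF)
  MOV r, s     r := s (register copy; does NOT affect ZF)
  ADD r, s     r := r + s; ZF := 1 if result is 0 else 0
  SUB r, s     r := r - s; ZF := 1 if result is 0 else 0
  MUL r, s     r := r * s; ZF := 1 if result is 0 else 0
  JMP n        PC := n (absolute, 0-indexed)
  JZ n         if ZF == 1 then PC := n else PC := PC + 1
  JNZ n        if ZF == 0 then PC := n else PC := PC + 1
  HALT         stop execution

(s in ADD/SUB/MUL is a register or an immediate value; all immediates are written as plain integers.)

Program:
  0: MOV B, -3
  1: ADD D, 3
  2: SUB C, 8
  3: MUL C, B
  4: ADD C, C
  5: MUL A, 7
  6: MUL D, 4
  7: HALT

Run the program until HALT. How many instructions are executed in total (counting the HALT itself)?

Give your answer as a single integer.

Step 1: PC=0 exec 'MOV B, -3'. After: A=0 B=-3 C=0 D=0 ZF=0 PC=1
Step 2: PC=1 exec 'ADD D, 3'. After: A=0 B=-3 C=0 D=3 ZF=0 PC=2
Step 3: PC=2 exec 'SUB C, 8'. After: A=0 B=-3 C=-8 D=3 ZF=0 PC=3
Step 4: PC=3 exec 'MUL C, B'. After: A=0 B=-3 C=24 D=3 ZF=0 PC=4
Step 5: PC=4 exec 'ADD C, C'. After: A=0 B=-3 C=48 D=3 ZF=0 PC=5
Step 6: PC=5 exec 'MUL A, 7'. After: A=0 B=-3 C=48 D=3 ZF=1 PC=6
Step 7: PC=6 exec 'MUL D, 4'. After: A=0 B=-3 C=48 D=12 ZF=0 PC=7
Step 8: PC=7 exec 'HALT'. After: A=0 B=-3 C=48 D=12 ZF=0 PC=7 HALTED
Total instructions executed: 8

Answer: 8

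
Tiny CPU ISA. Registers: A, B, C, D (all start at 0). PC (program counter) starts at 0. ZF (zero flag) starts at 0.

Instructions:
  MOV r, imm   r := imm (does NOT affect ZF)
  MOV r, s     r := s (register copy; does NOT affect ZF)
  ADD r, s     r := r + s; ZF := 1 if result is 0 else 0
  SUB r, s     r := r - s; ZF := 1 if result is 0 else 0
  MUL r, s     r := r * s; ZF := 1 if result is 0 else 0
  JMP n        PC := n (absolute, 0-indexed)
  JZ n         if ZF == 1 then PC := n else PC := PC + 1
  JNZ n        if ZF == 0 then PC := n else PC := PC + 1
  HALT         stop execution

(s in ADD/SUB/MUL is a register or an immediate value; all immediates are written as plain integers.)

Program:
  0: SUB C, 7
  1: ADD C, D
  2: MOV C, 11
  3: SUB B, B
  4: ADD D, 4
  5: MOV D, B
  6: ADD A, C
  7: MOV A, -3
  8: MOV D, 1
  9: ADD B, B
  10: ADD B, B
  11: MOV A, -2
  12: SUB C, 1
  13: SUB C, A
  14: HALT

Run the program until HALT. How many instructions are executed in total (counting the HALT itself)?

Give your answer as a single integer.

Step 1: PC=0 exec 'SUB C, 7'. After: A=0 B=0 C=-7 D=0 ZF=0 PC=1
Step 2: PC=1 exec 'ADD C, D'. After: A=0 B=0 C=-7 D=0 ZF=0 PC=2
Step 3: PC=2 exec 'MOV C, 11'. After: A=0 B=0 C=11 D=0 ZF=0 PC=3
Step 4: PC=3 exec 'SUB B, B'. After: A=0 B=0 C=11 D=0 ZF=1 PC=4
Step 5: PC=4 exec 'ADD D, 4'. After: A=0 B=0 C=11 D=4 ZF=0 PC=5
Step 6: PC=5 exec 'MOV D, B'. After: A=0 B=0 C=11 D=0 ZF=0 PC=6
Step 7: PC=6 exec 'ADD A, C'. After: A=11 B=0 C=11 D=0 ZF=0 PC=7
Step 8: PC=7 exec 'MOV A, -3'. After: A=-3 B=0 C=11 D=0 ZF=0 PC=8
Step 9: PC=8 exec 'MOV D, 1'. After: A=-3 B=0 C=11 D=1 ZF=0 PC=9
Step 10: PC=9 exec 'ADD B, B'. After: A=-3 B=0 C=11 D=1 ZF=1 PC=10
Step 11: PC=10 exec 'ADD B, B'. After: A=-3 B=0 C=11 D=1 ZF=1 PC=11
Step 12: PC=11 exec 'MOV A, -2'. After: A=-2 B=0 C=11 D=1 ZF=1 PC=12
Step 13: PC=12 exec 'SUB C, 1'. After: A=-2 B=0 C=10 D=1 ZF=0 PC=13
Step 14: PC=13 exec 'SUB C, A'. After: A=-2 B=0 C=12 D=1 ZF=0 PC=14
Step 15: PC=14 exec 'HALT'. After: A=-2 B=0 C=12 D=1 ZF=0 PC=14 HALTED
Total instructions executed: 15

Answer: 15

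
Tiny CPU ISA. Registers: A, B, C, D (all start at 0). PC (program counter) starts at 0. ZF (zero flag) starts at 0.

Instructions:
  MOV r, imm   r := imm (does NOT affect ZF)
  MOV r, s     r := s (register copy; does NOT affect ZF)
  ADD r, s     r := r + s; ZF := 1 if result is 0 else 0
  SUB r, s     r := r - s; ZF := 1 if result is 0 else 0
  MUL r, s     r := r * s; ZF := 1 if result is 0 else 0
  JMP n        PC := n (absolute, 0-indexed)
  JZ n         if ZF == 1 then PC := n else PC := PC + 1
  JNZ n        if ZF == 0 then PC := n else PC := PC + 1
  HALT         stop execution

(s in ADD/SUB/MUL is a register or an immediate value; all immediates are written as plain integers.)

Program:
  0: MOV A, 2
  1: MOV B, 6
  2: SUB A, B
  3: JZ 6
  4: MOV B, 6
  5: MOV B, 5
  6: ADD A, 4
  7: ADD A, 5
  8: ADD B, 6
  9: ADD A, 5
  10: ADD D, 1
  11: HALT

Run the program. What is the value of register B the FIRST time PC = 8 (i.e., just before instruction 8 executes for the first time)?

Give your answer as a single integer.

Step 1: PC=0 exec 'MOV A, 2'. After: A=2 B=0 C=0 D=0 ZF=0 PC=1
Step 2: PC=1 exec 'MOV B, 6'. After: A=2 B=6 C=0 D=0 ZF=0 PC=2
Step 3: PC=2 exec 'SUB A, B'. After: A=-4 B=6 C=0 D=0 ZF=0 PC=3
Step 4: PC=3 exec 'JZ 6'. After: A=-4 B=6 C=0 D=0 ZF=0 PC=4
Step 5: PC=4 exec 'MOV B, 6'. After: A=-4 B=6 C=0 D=0 ZF=0 PC=5
Step 6: PC=5 exec 'MOV B, 5'. After: A=-4 B=5 C=0 D=0 ZF=0 PC=6
Step 7: PC=6 exec 'ADD A, 4'. After: A=0 B=5 C=0 D=0 ZF=1 PC=7
Step 8: PC=7 exec 'ADD A, 5'. After: A=5 B=5 C=0 D=0 ZF=0 PC=8
First time PC=8: B=5

5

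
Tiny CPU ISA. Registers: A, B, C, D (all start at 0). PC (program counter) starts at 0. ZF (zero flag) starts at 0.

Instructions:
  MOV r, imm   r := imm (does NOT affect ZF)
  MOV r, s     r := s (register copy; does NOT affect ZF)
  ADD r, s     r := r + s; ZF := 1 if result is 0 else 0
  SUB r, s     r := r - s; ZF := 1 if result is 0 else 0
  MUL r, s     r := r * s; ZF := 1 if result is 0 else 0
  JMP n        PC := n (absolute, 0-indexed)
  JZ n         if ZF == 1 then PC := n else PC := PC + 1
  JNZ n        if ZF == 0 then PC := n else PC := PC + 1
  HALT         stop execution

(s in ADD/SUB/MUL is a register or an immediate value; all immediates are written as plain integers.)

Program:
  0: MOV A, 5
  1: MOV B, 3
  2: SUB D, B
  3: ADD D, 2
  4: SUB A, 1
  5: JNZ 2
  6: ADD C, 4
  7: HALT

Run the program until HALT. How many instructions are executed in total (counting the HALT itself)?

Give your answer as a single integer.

Answer: 24

Derivation:
Step 1: PC=0 exec 'MOV A, 5'. After: A=5 B=0 C=0 D=0 ZF=0 PC=1
Step 2: PC=1 exec 'MOV B, 3'. After: A=5 B=3 C=0 D=0 ZF=0 PC=2
Step 3: PC=2 exec 'SUB D, B'. After: A=5 B=3 C=0 D=-3 ZF=0 PC=3
Step 4: PC=3 exec 'ADD D, 2'. After: A=5 B=3 C=0 D=-1 ZF=0 PC=4
Step 5: PC=4 exec 'SUB A, 1'. After: A=4 B=3 C=0 D=-1 ZF=0 PC=5
Step 6: PC=5 exec 'JNZ 2'. After: A=4 B=3 C=0 D=-1 ZF=0 PC=2
Step 7: PC=2 exec 'SUB D, B'. After: A=4 B=3 C=0 D=-4 ZF=0 PC=3
Step 8: PC=3 exec 'ADD D, 2'. After: A=4 B=3 C=0 D=-2 ZF=0 PC=4
Step 9: PC=4 exec 'SUB A, 1'. After: A=3 B=3 C=0 D=-2 ZF=0 PC=5
Step 10: PC=5 exec 'JNZ 2'. After: A=3 B=3 C=0 D=-2 ZF=0 PC=2
Step 11: PC=2 exec 'SUB D, B'. After: A=3 B=3 C=0 D=-5 ZF=0 PC=3
Step 12: PC=3 exec 'ADD D, 2'. After: A=3 B=3 C=0 D=-3 ZF=0 PC=4
Step 13: PC=4 exec 'SUB A, 1'. After: A=2 B=3 C=0 D=-3 ZF=0 PC=5
Step 14: PC=5 exec 'JNZ 2'. After: A=2 B=3 C=0 D=-3 ZF=0 PC=2
Step 15: PC=2 exec 'SUB D, B'. After: A=2 B=3 C=0 D=-6 ZF=0 PC=3
Step 16: PC=3 exec 'ADD D, 2'. After: A=2 B=3 C=0 D=-4 ZF=0 PC=4
Step 17: PC=4 exec 'SUB A, 1'. After: A=1 B=3 C=0 D=-4 ZF=0 PC=5
Step 18: PC=5 exec 'JNZ 2'. After: A=1 B=3 C=0 D=-4 ZF=0 PC=2
Step 19: PC=2 exec 'SUB D, B'. After: A=1 B=3 C=0 D=-7 ZF=0 PC=3
Step 20: PC=3 exec 'ADD D, 2'. After: A=1 B=3 C=0 D=-5 ZF=0 PC=4
Step 21: PC=4 exec 'SUB A, 1'. After: A=0 B=3 C=0 D=-5 ZF=1 PC=5
Step 22: PC=5 exec 'JNZ 2'. After: A=0 B=3 C=0 D=-5 ZF=1 PC=6
Step 23: PC=6 exec 'ADD C, 4'. After: A=0 B=3 C=4 D=-5 ZF=0 PC=7
Step 24: PC=7 exec 'HALT'. After: A=0 B=3 C=4 D=-5 ZF=0 PC=7 HALTED
Total instructions executed: 24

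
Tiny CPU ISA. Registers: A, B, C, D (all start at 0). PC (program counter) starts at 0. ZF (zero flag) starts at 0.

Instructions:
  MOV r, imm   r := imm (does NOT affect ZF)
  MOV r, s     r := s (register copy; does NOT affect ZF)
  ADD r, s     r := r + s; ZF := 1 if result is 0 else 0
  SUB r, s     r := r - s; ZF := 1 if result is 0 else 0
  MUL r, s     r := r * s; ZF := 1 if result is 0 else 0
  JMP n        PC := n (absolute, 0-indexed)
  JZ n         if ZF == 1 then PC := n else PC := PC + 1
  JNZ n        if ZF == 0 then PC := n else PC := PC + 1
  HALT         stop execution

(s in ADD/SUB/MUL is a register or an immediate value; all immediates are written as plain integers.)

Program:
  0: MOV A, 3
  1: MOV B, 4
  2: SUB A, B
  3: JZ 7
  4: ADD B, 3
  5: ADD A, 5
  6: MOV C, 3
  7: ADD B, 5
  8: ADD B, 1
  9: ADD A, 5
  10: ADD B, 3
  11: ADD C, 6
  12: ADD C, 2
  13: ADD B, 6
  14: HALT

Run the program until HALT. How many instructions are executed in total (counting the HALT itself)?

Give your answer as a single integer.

Step 1: PC=0 exec 'MOV A, 3'. After: A=3 B=0 C=0 D=0 ZF=0 PC=1
Step 2: PC=1 exec 'MOV B, 4'. After: A=3 B=4 C=0 D=0 ZF=0 PC=2
Step 3: PC=2 exec 'SUB A, B'. After: A=-1 B=4 C=0 D=0 ZF=0 PC=3
Step 4: PC=3 exec 'JZ 7'. After: A=-1 B=4 C=0 D=0 ZF=0 PC=4
Step 5: PC=4 exec 'ADD B, 3'. After: A=-1 B=7 C=0 D=0 ZF=0 PC=5
Step 6: PC=5 exec 'ADD A, 5'. After: A=4 B=7 C=0 D=0 ZF=0 PC=6
Step 7: PC=6 exec 'MOV C, 3'. After: A=4 B=7 C=3 D=0 ZF=0 PC=7
Step 8: PC=7 exec 'ADD B, 5'. After: A=4 B=12 C=3 D=0 ZF=0 PC=8
Step 9: PC=8 exec 'ADD B, 1'. After: A=4 B=13 C=3 D=0 ZF=0 PC=9
Step 10: PC=9 exec 'ADD A, 5'. After: A=9 B=13 C=3 D=0 ZF=0 PC=10
Step 11: PC=10 exec 'ADD B, 3'. After: A=9 B=16 C=3 D=0 ZF=0 PC=11
Step 12: PC=11 exec 'ADD C, 6'. After: A=9 B=16 C=9 D=0 ZF=0 PC=12
Step 13: PC=12 exec 'ADD C, 2'. After: A=9 B=16 C=11 D=0 ZF=0 PC=13
Step 14: PC=13 exec 'ADD B, 6'. After: A=9 B=22 C=11 D=0 ZF=0 PC=14
Step 15: PC=14 exec 'HALT'. After: A=9 B=22 C=11 D=0 ZF=0 PC=14 HALTED
Total instructions executed: 15

Answer: 15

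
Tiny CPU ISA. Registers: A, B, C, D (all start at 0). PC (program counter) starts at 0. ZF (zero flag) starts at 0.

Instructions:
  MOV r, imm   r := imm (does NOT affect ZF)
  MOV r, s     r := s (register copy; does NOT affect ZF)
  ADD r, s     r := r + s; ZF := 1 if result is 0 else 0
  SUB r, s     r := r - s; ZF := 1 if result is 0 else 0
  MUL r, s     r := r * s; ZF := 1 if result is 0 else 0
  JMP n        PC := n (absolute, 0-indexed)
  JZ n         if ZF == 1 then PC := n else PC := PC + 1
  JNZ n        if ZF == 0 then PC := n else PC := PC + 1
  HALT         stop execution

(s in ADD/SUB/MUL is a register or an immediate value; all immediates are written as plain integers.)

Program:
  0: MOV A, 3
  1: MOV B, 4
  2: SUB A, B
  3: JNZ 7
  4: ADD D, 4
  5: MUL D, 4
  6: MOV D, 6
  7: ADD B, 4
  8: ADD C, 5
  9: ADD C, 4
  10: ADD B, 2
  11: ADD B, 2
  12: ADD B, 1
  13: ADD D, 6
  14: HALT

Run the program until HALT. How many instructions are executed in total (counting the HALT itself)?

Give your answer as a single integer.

Answer: 12

Derivation:
Step 1: PC=0 exec 'MOV A, 3'. After: A=3 B=0 C=0 D=0 ZF=0 PC=1
Step 2: PC=1 exec 'MOV B, 4'. After: A=3 B=4 C=0 D=0 ZF=0 PC=2
Step 3: PC=2 exec 'SUB A, B'. After: A=-1 B=4 C=0 D=0 ZF=0 PC=3
Step 4: PC=3 exec 'JNZ 7'. After: A=-1 B=4 C=0 D=0 ZF=0 PC=7
Step 5: PC=7 exec 'ADD B, 4'. After: A=-1 B=8 C=0 D=0 ZF=0 PC=8
Step 6: PC=8 exec 'ADD C, 5'. After: A=-1 B=8 C=5 D=0 ZF=0 PC=9
Step 7: PC=9 exec 'ADD C, 4'. After: A=-1 B=8 C=9 D=0 ZF=0 PC=10
Step 8: PC=10 exec 'ADD B, 2'. After: A=-1 B=10 C=9 D=0 ZF=0 PC=11
Step 9: PC=11 exec 'ADD B, 2'. After: A=-1 B=12 C=9 D=0 ZF=0 PC=12
Step 10: PC=12 exec 'ADD B, 1'. After: A=-1 B=13 C=9 D=0 ZF=0 PC=13
Step 11: PC=13 exec 'ADD D, 6'. After: A=-1 B=13 C=9 D=6 ZF=0 PC=14
Step 12: PC=14 exec 'HALT'. After: A=-1 B=13 C=9 D=6 ZF=0 PC=14 HALTED
Total instructions executed: 12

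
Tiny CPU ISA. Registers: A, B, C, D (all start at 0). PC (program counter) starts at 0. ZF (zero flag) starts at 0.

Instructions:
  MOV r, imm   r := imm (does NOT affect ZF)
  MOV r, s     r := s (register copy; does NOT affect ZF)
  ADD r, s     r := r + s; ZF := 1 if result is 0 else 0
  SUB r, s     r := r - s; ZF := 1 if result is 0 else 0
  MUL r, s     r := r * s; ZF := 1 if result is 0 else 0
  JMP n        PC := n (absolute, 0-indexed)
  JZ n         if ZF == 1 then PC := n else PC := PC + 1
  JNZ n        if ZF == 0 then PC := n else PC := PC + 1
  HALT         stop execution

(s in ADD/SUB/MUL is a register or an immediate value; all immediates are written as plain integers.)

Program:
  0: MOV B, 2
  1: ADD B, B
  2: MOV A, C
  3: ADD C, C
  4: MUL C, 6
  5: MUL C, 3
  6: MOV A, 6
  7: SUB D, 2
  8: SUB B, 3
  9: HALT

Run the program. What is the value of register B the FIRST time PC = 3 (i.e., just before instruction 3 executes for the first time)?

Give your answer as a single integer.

Step 1: PC=0 exec 'MOV B, 2'. After: A=0 B=2 C=0 D=0 ZF=0 PC=1
Step 2: PC=1 exec 'ADD B, B'. After: A=0 B=4 C=0 D=0 ZF=0 PC=2
Step 3: PC=2 exec 'MOV A, C'. After: A=0 B=4 C=0 D=0 ZF=0 PC=3
First time PC=3: B=4

4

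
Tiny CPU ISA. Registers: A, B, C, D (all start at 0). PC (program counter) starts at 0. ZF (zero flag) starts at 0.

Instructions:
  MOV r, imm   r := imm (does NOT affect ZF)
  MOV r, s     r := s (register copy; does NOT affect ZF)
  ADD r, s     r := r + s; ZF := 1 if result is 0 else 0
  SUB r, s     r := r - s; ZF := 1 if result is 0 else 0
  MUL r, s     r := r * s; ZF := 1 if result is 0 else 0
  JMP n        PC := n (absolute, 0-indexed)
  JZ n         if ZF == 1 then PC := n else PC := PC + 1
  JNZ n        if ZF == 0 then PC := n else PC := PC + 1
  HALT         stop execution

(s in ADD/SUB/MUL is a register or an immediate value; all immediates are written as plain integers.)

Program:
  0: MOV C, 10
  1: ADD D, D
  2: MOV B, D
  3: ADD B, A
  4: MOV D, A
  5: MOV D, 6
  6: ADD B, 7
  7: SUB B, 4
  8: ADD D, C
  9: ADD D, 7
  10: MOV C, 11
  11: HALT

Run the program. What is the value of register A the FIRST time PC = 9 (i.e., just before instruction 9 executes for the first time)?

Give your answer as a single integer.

Step 1: PC=0 exec 'MOV C, 10'. After: A=0 B=0 C=10 D=0 ZF=0 PC=1
Step 2: PC=1 exec 'ADD D, D'. After: A=0 B=0 C=10 D=0 ZF=1 PC=2
Step 3: PC=2 exec 'MOV B, D'. After: A=0 B=0 C=10 D=0 ZF=1 PC=3
Step 4: PC=3 exec 'ADD B, A'. After: A=0 B=0 C=10 D=0 ZF=1 PC=4
Step 5: PC=4 exec 'MOV D, A'. After: A=0 B=0 C=10 D=0 ZF=1 PC=5
Step 6: PC=5 exec 'MOV D, 6'. After: A=0 B=0 C=10 D=6 ZF=1 PC=6
Step 7: PC=6 exec 'ADD B, 7'. After: A=0 B=7 C=10 D=6 ZF=0 PC=7
Step 8: PC=7 exec 'SUB B, 4'. After: A=0 B=3 C=10 D=6 ZF=0 PC=8
Step 9: PC=8 exec 'ADD D, C'. After: A=0 B=3 C=10 D=16 ZF=0 PC=9
First time PC=9: A=0

0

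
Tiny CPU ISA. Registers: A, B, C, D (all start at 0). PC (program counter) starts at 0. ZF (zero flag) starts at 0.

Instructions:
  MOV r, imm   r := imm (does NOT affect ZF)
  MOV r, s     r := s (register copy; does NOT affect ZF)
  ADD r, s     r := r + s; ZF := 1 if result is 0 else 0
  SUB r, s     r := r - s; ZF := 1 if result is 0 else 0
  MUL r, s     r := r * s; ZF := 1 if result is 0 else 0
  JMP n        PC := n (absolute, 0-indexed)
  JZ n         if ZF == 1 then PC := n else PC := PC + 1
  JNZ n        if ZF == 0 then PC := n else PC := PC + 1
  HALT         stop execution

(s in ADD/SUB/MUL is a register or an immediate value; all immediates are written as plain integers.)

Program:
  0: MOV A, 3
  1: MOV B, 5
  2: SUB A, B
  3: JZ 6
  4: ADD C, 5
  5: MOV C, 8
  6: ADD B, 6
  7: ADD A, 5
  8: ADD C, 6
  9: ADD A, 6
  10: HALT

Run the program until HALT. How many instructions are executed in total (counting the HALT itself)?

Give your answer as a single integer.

Answer: 11

Derivation:
Step 1: PC=0 exec 'MOV A, 3'. After: A=3 B=0 C=0 D=0 ZF=0 PC=1
Step 2: PC=1 exec 'MOV B, 5'. After: A=3 B=5 C=0 D=0 ZF=0 PC=2
Step 3: PC=2 exec 'SUB A, B'. After: A=-2 B=5 C=0 D=0 ZF=0 PC=3
Step 4: PC=3 exec 'JZ 6'. After: A=-2 B=5 C=0 D=0 ZF=0 PC=4
Step 5: PC=4 exec 'ADD C, 5'. After: A=-2 B=5 C=5 D=0 ZF=0 PC=5
Step 6: PC=5 exec 'MOV C, 8'. After: A=-2 B=5 C=8 D=0 ZF=0 PC=6
Step 7: PC=6 exec 'ADD B, 6'. After: A=-2 B=11 C=8 D=0 ZF=0 PC=7
Step 8: PC=7 exec 'ADD A, 5'. After: A=3 B=11 C=8 D=0 ZF=0 PC=8
Step 9: PC=8 exec 'ADD C, 6'. After: A=3 B=11 C=14 D=0 ZF=0 PC=9
Step 10: PC=9 exec 'ADD A, 6'. After: A=9 B=11 C=14 D=0 ZF=0 PC=10
Step 11: PC=10 exec 'HALT'. After: A=9 B=11 C=14 D=0 ZF=0 PC=10 HALTED
Total instructions executed: 11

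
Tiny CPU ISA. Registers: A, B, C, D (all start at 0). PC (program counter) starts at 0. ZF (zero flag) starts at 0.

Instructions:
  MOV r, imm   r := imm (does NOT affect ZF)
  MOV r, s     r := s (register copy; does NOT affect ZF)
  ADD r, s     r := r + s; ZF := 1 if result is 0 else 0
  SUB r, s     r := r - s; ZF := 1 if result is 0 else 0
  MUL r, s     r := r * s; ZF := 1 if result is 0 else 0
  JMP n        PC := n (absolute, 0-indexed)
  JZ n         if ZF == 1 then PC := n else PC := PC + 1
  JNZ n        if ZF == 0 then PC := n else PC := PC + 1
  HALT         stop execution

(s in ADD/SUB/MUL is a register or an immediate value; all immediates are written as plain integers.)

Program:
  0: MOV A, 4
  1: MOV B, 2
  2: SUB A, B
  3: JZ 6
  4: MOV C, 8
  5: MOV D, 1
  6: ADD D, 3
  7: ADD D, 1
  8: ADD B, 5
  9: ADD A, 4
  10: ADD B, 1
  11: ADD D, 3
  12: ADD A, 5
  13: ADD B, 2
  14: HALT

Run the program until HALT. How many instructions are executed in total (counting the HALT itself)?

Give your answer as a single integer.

Step 1: PC=0 exec 'MOV A, 4'. After: A=4 B=0 C=0 D=0 ZF=0 PC=1
Step 2: PC=1 exec 'MOV B, 2'. After: A=4 B=2 C=0 D=0 ZF=0 PC=2
Step 3: PC=2 exec 'SUB A, B'. After: A=2 B=2 C=0 D=0 ZF=0 PC=3
Step 4: PC=3 exec 'JZ 6'. After: A=2 B=2 C=0 D=0 ZF=0 PC=4
Step 5: PC=4 exec 'MOV C, 8'. After: A=2 B=2 C=8 D=0 ZF=0 PC=5
Step 6: PC=5 exec 'MOV D, 1'. After: A=2 B=2 C=8 D=1 ZF=0 PC=6
Step 7: PC=6 exec 'ADD D, 3'. After: A=2 B=2 C=8 D=4 ZF=0 PC=7
Step 8: PC=7 exec 'ADD D, 1'. After: A=2 B=2 C=8 D=5 ZF=0 PC=8
Step 9: PC=8 exec 'ADD B, 5'. After: A=2 B=7 C=8 D=5 ZF=0 PC=9
Step 10: PC=9 exec 'ADD A, 4'. After: A=6 B=7 C=8 D=5 ZF=0 PC=10
Step 11: PC=10 exec 'ADD B, 1'. After: A=6 B=8 C=8 D=5 ZF=0 PC=11
Step 12: PC=11 exec 'ADD D, 3'. After: A=6 B=8 C=8 D=8 ZF=0 PC=12
Step 13: PC=12 exec 'ADD A, 5'. After: A=11 B=8 C=8 D=8 ZF=0 PC=13
Step 14: PC=13 exec 'ADD B, 2'. After: A=11 B=10 C=8 D=8 ZF=0 PC=14
Step 15: PC=14 exec 'HALT'. After: A=11 B=10 C=8 D=8 ZF=0 PC=14 HALTED
Total instructions executed: 15

Answer: 15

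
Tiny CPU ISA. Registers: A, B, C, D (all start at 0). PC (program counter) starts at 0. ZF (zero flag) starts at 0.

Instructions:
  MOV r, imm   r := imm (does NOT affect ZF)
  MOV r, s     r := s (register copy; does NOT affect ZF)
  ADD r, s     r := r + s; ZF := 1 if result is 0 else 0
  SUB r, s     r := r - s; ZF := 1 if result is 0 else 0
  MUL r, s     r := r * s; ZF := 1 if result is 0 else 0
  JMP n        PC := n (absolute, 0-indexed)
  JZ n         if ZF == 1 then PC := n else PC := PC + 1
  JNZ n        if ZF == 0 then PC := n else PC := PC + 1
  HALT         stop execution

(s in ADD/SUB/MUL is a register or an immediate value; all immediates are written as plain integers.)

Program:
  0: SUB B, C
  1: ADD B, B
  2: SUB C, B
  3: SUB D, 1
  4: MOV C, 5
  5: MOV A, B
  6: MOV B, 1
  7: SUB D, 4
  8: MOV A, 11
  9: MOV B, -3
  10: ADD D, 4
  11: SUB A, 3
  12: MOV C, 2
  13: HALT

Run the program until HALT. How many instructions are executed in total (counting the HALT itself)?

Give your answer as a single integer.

Step 1: PC=0 exec 'SUB B, C'. After: A=0 B=0 C=0 D=0 ZF=1 PC=1
Step 2: PC=1 exec 'ADD B, B'. After: A=0 B=0 C=0 D=0 ZF=1 PC=2
Step 3: PC=2 exec 'SUB C, B'. After: A=0 B=0 C=0 D=0 ZF=1 PC=3
Step 4: PC=3 exec 'SUB D, 1'. After: A=0 B=0 C=0 D=-1 ZF=0 PC=4
Step 5: PC=4 exec 'MOV C, 5'. After: A=0 B=0 C=5 D=-1 ZF=0 PC=5
Step 6: PC=5 exec 'MOV A, B'. After: A=0 B=0 C=5 D=-1 ZF=0 PC=6
Step 7: PC=6 exec 'MOV B, 1'. After: A=0 B=1 C=5 D=-1 ZF=0 PC=7
Step 8: PC=7 exec 'SUB D, 4'. After: A=0 B=1 C=5 D=-5 ZF=0 PC=8
Step 9: PC=8 exec 'MOV A, 11'. After: A=11 B=1 C=5 D=-5 ZF=0 PC=9
Step 10: PC=9 exec 'MOV B, -3'. After: A=11 B=-3 C=5 D=-5 ZF=0 PC=10
Step 11: PC=10 exec 'ADD D, 4'. After: A=11 B=-3 C=5 D=-1 ZF=0 PC=11
Step 12: PC=11 exec 'SUB A, 3'. After: A=8 B=-3 C=5 D=-1 ZF=0 PC=12
Step 13: PC=12 exec 'MOV C, 2'. After: A=8 B=-3 C=2 D=-1 ZF=0 PC=13
Step 14: PC=13 exec 'HALT'. After: A=8 B=-3 C=2 D=-1 ZF=0 PC=13 HALTED
Total instructions executed: 14

Answer: 14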